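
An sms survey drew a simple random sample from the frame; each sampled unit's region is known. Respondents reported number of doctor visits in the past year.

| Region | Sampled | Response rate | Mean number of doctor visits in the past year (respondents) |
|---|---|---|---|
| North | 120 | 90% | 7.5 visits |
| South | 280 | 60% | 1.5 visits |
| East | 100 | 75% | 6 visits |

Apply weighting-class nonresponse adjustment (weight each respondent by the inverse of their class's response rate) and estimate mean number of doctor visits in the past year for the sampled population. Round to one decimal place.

3.8

With weight = n_sampled/n_responded per class, the weighted class total is n_sampled:
  North: 120 × 7.5 = 900
  South: 280 × 1.5 = 420
  East: 100 × 6 = 600
Adjusted estimate = 1920 / 500 = 3.84 → 3.8.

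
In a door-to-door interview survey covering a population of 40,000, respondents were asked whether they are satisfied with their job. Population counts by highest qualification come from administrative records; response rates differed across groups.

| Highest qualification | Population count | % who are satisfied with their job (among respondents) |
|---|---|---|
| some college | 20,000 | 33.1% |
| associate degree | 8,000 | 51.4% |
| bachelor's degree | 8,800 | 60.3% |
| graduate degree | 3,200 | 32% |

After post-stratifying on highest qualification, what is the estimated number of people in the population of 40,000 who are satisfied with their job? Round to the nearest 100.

17,100

Each cell contributes its population count × the respondent rate:
  some college: 20,000 × 33.1% = 6620
  associate degree: 8,000 × 51.4% = 4112
  bachelor's degree: 8,800 × 60.3% = 5306.4
  graduate degree: 3,200 × 32% = 1024
Estimated total = 17062.4 → 17,100.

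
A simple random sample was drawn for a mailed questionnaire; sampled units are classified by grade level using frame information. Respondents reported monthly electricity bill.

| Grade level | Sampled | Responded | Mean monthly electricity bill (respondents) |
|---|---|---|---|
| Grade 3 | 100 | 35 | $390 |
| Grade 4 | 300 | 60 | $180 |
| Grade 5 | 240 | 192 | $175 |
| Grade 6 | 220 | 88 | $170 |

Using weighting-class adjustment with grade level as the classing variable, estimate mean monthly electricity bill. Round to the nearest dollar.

$200

Response rates by class: Grade 3 35/100 = 35%, Grade 4 60/300 = 20%, Grade 5 192/240 = 80%, Grade 6 88/220 = 40%.
Each respondent's weight = sampled/responded in their class; summing within a class gives n_sampled, so:
  Grade 3: 100 × 390 = 39,000
  Grade 4: 300 × 180 = 54,000
  Grade 5: 240 × 175 = 42,000
  Grade 6: 220 × 170 = 37,400
Adjusted estimate = 172,400 / 860 = 200.465 → $200.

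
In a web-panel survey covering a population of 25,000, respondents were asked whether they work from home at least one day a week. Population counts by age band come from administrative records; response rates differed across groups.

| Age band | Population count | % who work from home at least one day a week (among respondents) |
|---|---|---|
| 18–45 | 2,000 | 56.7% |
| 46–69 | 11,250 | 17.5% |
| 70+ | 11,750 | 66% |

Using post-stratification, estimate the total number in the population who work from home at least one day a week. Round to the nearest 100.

Apply each group's respondent rate to its population count:
  18–45: 2,000 × 56.7% = 1134
  46–69: 11,250 × 17.5% = 1968.75
  70+: 11,750 × 66% = 7755
Estimated total = 10857.8 → 10,900.

10,900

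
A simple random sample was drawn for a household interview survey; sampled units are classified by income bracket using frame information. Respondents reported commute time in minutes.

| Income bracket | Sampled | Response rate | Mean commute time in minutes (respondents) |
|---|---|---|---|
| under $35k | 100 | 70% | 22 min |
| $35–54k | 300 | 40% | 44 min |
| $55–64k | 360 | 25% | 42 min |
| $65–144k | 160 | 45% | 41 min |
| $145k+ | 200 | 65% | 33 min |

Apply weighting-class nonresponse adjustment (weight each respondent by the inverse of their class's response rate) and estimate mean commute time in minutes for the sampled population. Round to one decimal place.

With weight = n_sampled/n_responded per class, the weighted class total is n_sampled:
  under $35k: 100 × 22 = 2200
  $35–54k: 300 × 44 = 13,200
  $55–64k: 360 × 42 = 15,120
  $65–144k: 160 × 41 = 6560
  $145k+: 200 × 33 = 6600
Adjusted estimate = 43,680 / 1,120 = 39 → 39.0.

39.0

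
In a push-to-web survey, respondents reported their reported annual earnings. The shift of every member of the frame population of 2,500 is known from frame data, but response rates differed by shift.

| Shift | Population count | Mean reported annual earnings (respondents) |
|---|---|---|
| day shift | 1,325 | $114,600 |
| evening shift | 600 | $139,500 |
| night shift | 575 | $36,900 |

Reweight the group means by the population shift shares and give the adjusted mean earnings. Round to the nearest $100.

Reweight to the known shift distribution:
  day shift: (1,325/2,500) × 114,600 = 60,738
  evening shift: (600/2,500) × 139,500 = 33,480
  night shift: (575/2,500) × 36,900 = 8487
Post-stratified estimate = 102,705 → $102,700.

$102,700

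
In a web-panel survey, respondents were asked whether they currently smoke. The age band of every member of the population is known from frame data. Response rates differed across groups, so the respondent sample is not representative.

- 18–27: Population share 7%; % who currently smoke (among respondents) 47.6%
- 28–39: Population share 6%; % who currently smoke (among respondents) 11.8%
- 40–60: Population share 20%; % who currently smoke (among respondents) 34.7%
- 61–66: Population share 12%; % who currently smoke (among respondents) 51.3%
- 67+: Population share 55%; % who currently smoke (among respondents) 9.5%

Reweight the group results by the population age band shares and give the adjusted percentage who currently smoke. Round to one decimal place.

Weight each group's respondent value by its population share:
  18–27: 0.07 × 47.6 = 3.332
  28–39: 0.06 × 11.8 = 0.708
  40–60: 0.2 × 34.7 = 6.94
  61–66: 0.12 × 51.3 = 6.156
  67+: 0.55 × 9.5 = 5.225
Post-stratified estimate = 22.361 → 22.4%.

22.4%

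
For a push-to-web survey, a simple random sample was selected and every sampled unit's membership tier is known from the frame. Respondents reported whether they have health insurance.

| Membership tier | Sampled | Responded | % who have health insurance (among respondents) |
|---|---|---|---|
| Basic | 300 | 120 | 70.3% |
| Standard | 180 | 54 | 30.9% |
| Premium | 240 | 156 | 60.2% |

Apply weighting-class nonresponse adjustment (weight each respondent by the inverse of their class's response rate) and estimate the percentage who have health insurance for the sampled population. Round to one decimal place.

Response rates by class: Basic 120/300 = 40%, Standard 54/180 = 30%, Premium 156/240 = 65%.
Weighting each respondent by the inverse class response rate inflates each class back to its sampled size, so the class weight is n_sampled:
  Basic: 300 × 70.3 = 21,090
  Standard: 180 × 30.9 = 5562
  Premium: 240 × 60.2 = 14,448
Adjusted estimate = 41,100 / 720 = 57.0833 → 57.1%.

57.1%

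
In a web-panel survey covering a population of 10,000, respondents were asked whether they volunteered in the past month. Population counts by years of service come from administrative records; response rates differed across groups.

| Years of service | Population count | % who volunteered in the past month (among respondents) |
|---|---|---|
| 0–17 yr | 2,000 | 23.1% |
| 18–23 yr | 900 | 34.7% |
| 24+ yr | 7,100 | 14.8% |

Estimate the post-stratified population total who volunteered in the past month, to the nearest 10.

Estimated count per cell = population count × respondent percentage:
  0–17 yr: 2,000 × 23.1% = 462
  18–23 yr: 900 × 34.7% = 312.3
  24+ yr: 7,100 × 14.8% = 1050.8
Estimated total = 1825.1 → 1,830.

1,830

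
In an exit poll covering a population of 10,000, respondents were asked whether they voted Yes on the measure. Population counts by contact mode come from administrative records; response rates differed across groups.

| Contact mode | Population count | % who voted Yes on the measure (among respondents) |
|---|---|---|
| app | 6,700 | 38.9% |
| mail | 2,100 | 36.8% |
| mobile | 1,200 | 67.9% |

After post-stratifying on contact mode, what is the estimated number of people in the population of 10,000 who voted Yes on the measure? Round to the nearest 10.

4,190

Estimated count per cell = population count × respondent percentage:
  app: 6,700 × 38.9% = 2606.3
  mail: 2,100 × 36.8% = 772.8
  mobile: 1,200 × 67.9% = 814.8
Estimated total = 4193.9 → 4,190.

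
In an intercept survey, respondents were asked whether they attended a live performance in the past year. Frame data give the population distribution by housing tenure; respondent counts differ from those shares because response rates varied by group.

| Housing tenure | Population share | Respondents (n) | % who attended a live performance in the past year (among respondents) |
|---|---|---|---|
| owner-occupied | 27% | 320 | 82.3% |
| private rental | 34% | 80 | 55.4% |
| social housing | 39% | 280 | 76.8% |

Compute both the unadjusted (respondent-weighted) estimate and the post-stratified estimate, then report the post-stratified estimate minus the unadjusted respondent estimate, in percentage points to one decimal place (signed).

-5.9 percentage points

Without adjustment, the pooled respondent share is:
  (320/680)×82.3 + (80/680)×55.4 + (280/680)×76.8 = 76.8706%
Reweighting by population housing tenure shares:
  0.27×82.3 + 0.34×55.4 + 0.39×76.8 = 71.009%
Difference = 71.009 − 76.8706 = -5.8616 pp.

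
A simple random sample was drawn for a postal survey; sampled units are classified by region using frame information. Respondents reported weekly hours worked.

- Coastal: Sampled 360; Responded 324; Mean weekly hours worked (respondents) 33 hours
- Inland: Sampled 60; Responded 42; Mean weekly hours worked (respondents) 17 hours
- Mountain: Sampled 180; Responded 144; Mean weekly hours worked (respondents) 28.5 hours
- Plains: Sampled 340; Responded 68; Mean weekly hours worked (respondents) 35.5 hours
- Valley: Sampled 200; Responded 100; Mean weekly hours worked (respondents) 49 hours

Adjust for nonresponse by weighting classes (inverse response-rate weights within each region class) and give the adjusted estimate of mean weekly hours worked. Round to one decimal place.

35.0

Class response rates: Coastal 324/360 = 90%, Inland 42/60 = 70%, Mountain 144/180 = 80%, Plains 68/340 = 20%, Valley 100/200 = 50%.
Each respondent's weight = sampled/responded in their class; summing within a class gives n_sampled, so:
  Coastal: 360 × 33 = 11,880
  Inland: 60 × 17 = 1020
  Mountain: 180 × 28.5 = 5130
  Plains: 340 × 35.5 = 12,070
  Valley: 200 × 49 = 9800
Adjusted estimate = 39,900 / 1,140 = 35 → 35.0.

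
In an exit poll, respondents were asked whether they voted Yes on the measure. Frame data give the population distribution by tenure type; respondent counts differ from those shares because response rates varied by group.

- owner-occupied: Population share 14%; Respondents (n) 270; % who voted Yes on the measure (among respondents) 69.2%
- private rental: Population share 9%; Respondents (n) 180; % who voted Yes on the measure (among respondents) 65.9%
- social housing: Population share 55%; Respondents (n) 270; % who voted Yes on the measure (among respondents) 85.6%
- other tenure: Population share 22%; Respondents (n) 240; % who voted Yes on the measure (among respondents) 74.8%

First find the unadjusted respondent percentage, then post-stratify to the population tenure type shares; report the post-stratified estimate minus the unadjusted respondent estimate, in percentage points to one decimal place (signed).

Naive respondent-only estimate (weights = respondent counts):
  (270/960)×69.2 + (180/960)×65.9 + (270/960)×85.6 + (240/960)×74.8 = 74.5938%
Post-stratifying to population shares instead:
  0.14×69.2 + 0.09×65.9 + 0.55×85.6 + 0.22×74.8 = 79.155%
Difference = 79.155 − 74.5938 = 4.5613 pp.

+4.6 percentage points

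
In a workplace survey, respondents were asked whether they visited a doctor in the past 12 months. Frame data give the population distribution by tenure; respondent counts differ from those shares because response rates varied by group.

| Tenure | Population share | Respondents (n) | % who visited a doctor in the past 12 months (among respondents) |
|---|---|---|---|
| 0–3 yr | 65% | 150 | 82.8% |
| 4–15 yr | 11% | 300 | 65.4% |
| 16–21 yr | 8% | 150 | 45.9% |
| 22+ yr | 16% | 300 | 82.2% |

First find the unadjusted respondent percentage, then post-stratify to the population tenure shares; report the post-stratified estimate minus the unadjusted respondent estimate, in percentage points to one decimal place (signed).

Unadjusted (pooled respondent) estimate weights by respondent counts:
  (150/900)×82.8 + (300/900)×65.4 + (150/900)×45.9 + (300/900)×82.2 = 70.65%
Post-stratifying to population shares instead:
  0.65×82.8 + 0.11×65.4 + 0.08×45.9 + 0.16×82.2 = 77.838%
Difference = 77.838 − 70.65 = 7.188 pp.

+7.2 percentage points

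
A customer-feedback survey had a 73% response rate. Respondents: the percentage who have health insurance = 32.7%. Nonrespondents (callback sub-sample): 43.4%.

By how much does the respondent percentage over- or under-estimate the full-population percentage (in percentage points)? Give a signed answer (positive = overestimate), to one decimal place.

-2.9 percentage points

Nonresponse fraction = 1 − 0.73 = 0.27.
Bias = (nonresponse fraction) × (respondent percentage − nonrespondent percentage)
     = 0.27 × (32.7 − 43.4) = 0.27 × -10.7 = -2.889.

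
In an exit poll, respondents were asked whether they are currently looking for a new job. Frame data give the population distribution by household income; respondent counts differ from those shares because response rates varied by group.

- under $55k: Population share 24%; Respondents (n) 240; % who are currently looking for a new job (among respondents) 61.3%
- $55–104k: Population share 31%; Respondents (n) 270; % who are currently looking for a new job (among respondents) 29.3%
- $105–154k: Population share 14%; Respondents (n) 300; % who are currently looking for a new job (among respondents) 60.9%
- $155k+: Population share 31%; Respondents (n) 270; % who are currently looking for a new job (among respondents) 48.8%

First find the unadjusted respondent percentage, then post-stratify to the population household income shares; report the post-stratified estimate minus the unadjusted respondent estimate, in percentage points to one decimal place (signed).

-2.6 percentage points

Without adjustment, the pooled respondent share is:
  (240/1080)×61.3 + (270/1080)×29.3 + (300/1080)×60.9 + (270/1080)×48.8 = 50.0639%
Post-stratifying to population shares instead:
  0.24×61.3 + 0.31×29.3 + 0.14×60.9 + 0.31×48.8 = 47.449%
Difference = 47.449 − 50.0639 = -2.6149 pp.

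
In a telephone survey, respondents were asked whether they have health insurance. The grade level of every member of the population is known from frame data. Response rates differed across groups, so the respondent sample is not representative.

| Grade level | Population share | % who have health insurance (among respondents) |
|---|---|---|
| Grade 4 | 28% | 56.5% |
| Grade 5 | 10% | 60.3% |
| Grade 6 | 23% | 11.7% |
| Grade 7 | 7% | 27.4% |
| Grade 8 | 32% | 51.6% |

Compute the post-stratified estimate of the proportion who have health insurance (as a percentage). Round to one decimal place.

Each cell contributes population-share × respondent value:
  Grade 4: 0.28 × 56.5 = 15.82
  Grade 5: 0.1 × 60.3 = 6.03
  Grade 6: 0.23 × 11.7 = 2.691
  Grade 7: 0.07 × 27.4 = 1.918
  Grade 8: 0.32 × 51.6 = 16.512
Post-stratified estimate = 42.971 → 43.0%.

43.0%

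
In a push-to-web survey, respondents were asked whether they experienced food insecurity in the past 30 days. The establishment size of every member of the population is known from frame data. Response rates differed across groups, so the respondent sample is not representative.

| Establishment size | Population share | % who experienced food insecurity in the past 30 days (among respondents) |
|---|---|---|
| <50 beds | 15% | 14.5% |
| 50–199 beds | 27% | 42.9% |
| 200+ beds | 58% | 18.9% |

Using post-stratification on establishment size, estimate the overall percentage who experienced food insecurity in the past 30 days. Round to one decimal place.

Weight each group's respondent value by its population share:
  <50 beds: 0.15 × 14.5 = 2.175
  50–199 beds: 0.27 × 42.9 = 11.583
  200+ beds: 0.58 × 18.9 = 10.962
Post-stratified estimate = 24.72 → 24.7%.

24.7%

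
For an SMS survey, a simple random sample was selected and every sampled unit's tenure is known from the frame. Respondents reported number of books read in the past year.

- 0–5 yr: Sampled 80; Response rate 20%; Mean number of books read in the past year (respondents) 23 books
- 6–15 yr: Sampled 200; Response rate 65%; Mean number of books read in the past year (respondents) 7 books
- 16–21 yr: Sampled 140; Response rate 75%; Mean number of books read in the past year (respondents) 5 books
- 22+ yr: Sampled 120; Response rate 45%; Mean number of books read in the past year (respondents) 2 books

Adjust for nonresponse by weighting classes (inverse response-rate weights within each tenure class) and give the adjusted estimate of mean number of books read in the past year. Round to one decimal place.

Each respondent's weight = sampled/responded in their class; summing within a class gives n_sampled, so:
  0–5 yr: 80 × 23 = 1840
  6–15 yr: 200 × 7 = 1400
  16–21 yr: 140 × 5 = 700
  22+ yr: 120 × 2 = 240
Adjusted estimate = 4180 / 540 = 7.74074 → 7.7.

7.7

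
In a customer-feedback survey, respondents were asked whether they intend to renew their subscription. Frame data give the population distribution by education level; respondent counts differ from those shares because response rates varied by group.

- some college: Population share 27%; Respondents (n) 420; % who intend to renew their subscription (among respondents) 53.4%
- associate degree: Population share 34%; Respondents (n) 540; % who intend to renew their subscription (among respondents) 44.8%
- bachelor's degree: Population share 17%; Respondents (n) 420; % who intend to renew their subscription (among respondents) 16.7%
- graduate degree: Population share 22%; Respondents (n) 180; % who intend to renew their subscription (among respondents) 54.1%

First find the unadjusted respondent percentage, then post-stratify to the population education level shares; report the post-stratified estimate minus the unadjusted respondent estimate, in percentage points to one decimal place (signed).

+3.8 percentage points

Without adjustment, the pooled respondent share is:
  (420/1560)×53.4 + (540/1560)×44.8 + (420/1560)×16.7 + (180/1560)×54.1 = 40.6231%
Post-stratified estimate weights by population shares:
  0.27×53.4 + 0.34×44.8 + 0.17×16.7 + 0.22×54.1 = 44.391%
Difference = 44.391 − 40.6231 = 3.7679 pp.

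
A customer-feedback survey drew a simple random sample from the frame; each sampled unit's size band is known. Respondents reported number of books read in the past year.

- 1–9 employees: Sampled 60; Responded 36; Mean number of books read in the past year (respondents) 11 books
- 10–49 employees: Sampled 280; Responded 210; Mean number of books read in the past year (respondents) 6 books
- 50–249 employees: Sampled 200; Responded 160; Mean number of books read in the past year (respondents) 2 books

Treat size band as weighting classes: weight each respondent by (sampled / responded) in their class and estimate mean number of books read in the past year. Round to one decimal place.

Response rates by class: 1–9 employees 36/60 = 60%, 10–49 employees 210/280 = 75%, 50–249 employees 160/200 = 80%.
Inverse-response-rate weighting restores each class to its sampled count, so class totals weight by n_sampled:
  1–9 employees: 60 × 11 = 660
  10–49 employees: 280 × 6 = 1680
  50–249 employees: 200 × 2 = 400
Adjusted estimate = 2740 / 540 = 5.07407 → 5.1.

5.1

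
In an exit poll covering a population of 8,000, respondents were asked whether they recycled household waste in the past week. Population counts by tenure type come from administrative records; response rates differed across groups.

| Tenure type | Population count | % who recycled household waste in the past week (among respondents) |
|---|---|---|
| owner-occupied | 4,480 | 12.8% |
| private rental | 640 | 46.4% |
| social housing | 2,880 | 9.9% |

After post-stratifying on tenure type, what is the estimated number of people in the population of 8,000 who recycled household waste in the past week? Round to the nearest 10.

1,160

Estimated count per cell = population count × respondent percentage:
  owner-occupied: 4,480 × 12.8% = 573.44
  private rental: 640 × 46.4% = 296.96
  social housing: 2,880 × 9.9% = 285.12
Estimated total = 1155.52 → 1,160.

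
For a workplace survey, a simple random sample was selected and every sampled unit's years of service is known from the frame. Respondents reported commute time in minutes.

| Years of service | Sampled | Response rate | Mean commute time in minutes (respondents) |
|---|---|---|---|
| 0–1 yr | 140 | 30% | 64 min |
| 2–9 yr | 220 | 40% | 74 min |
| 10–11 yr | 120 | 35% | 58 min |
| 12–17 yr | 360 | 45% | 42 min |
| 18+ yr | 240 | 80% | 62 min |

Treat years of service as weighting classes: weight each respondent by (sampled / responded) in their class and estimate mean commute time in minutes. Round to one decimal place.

With weight = n_sampled/n_responded per class, the weighted class total is n_sampled:
  0–1 yr: 140 × 64 = 8960
  2–9 yr: 220 × 74 = 16,280
  10–11 yr: 120 × 58 = 6960
  12–17 yr: 360 × 42 = 15,120
  18+ yr: 240 × 62 = 14,880
Adjusted estimate = 62,200 / 1,080 = 57.5926 → 57.6.

57.6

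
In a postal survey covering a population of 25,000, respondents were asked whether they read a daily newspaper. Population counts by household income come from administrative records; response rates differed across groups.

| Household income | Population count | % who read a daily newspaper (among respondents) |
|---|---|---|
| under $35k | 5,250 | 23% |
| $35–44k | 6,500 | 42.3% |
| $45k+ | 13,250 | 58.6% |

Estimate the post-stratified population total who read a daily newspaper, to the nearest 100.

11,700

Each cell contributes its population count × the respondent rate:
  under $35k: 5,250 × 23% = 1207.5
  $35–44k: 6,500 × 42.3% = 2749.5
  $45k+: 13,250 × 58.6% = 7764.5
Estimated total = 11721.5 → 11,700.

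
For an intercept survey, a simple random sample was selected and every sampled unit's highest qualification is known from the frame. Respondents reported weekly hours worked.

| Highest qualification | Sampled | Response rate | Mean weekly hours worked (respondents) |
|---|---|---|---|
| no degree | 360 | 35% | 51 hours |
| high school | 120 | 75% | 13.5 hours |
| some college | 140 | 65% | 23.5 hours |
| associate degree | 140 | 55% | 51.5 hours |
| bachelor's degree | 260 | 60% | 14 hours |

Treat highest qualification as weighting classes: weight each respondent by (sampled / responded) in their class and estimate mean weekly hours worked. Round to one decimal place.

33.5

Inverse-response-rate weighting restores each class to its sampled count, so class totals weight by n_sampled:
  no degree: 360 × 51 = 18,360
  high school: 120 × 13.5 = 1620
  some college: 140 × 23.5 = 3290
  associate degree: 140 × 51.5 = 7210
  bachelor's degree: 260 × 14 = 3640
Adjusted estimate = 34,120 / 1,020 = 33.451 → 33.5.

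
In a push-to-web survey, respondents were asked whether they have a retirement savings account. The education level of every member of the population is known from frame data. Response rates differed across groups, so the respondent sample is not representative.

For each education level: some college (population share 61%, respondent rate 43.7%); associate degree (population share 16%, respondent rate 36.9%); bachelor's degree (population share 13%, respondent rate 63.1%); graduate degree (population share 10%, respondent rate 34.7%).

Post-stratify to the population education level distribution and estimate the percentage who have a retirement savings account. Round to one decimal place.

Each cell contributes population-share × respondent value:
  some college: 0.61 × 43.7 = 26.657
  associate degree: 0.16 × 36.9 = 5.904
  bachelor's degree: 0.13 × 63.1 = 8.203
  graduate degree: 0.1 × 34.7 = 3.47
Post-stratified estimate = 44.234 → 44.2%.

44.2%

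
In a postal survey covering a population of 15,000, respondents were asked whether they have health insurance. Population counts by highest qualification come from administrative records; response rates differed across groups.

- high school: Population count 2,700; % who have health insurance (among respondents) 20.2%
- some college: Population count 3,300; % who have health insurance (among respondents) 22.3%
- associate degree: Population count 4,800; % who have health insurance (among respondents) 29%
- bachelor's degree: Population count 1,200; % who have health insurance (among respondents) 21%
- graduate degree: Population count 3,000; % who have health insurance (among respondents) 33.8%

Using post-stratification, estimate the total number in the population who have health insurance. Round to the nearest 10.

3,940

Estimated count per cell = population count × respondent percentage:
  high school: 2,700 × 20.2% = 545.4
  some college: 3,300 × 22.3% = 735.9
  associate degree: 4,800 × 29% = 1392
  bachelor's degree: 1,200 × 21% = 252
  graduate degree: 3,000 × 33.8% = 1014
Estimated total = 3939.3 → 3,940.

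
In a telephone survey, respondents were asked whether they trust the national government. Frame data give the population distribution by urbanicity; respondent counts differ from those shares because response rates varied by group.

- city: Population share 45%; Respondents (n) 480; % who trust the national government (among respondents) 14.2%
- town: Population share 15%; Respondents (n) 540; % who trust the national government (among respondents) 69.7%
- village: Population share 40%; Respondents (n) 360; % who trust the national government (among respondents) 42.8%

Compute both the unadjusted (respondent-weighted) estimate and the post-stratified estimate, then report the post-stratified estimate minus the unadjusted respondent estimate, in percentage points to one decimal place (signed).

Unadjusted (pooled respondent) estimate weights by respondent counts:
  (480/1380)×14.2 + (540/1380)×69.7 + (360/1380)×42.8 = 43.3783%
Post-stratified estimate weights by population shares:
  0.45×14.2 + 0.15×69.7 + 0.4×42.8 = 33.965%
Difference = 33.965 − 43.3783 = -9.4133 pp.

-9.4 percentage points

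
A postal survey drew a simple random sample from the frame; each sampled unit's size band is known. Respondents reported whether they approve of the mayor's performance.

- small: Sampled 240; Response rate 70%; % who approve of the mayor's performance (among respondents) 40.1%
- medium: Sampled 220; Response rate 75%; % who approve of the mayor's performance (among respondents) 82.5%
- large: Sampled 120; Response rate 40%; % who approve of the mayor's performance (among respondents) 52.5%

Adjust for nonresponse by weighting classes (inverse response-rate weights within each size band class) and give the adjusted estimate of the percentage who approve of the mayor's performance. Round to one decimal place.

Weighting each respondent by the inverse class response rate inflates each class back to its sampled size, so the class weight is n_sampled:
  small: 240 × 40.1 = 9624
  medium: 220 × 82.5 = 18,150
  large: 120 × 52.5 = 6300
Adjusted estimate = 34,074 / 580 = 58.7483 → 58.7%.

58.7%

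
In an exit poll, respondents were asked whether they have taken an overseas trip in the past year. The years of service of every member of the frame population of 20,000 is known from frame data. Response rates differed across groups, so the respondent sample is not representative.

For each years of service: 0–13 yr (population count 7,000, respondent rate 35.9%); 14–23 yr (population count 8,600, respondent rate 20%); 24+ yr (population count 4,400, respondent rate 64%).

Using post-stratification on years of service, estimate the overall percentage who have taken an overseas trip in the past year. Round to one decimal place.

Reweight to the known years of service distribution:
  0–13 yr: (7,000/20,000) × 35.9 = 12.565
  14–23 yr: (8,600/20,000) × 20 = 8.6
  24+ yr: (4,400/20,000) × 64 = 14.08
Post-stratified estimate = 35.245 → 35.2%.

35.2%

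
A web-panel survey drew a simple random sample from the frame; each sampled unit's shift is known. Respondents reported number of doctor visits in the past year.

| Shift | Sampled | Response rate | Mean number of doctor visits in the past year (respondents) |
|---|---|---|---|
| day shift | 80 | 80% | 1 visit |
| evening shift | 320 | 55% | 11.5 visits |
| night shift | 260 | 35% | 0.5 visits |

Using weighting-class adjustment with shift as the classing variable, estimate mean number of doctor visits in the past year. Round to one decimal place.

Inverse-response-rate weighting restores each class to its sampled count, so class totals weight by n_sampled:
  day shift: 80 × 1 = 80
  evening shift: 320 × 11.5 = 3680
  night shift: 260 × 0.5 = 130
Adjusted estimate = 3890 / 660 = 5.89394 → 5.9.

5.9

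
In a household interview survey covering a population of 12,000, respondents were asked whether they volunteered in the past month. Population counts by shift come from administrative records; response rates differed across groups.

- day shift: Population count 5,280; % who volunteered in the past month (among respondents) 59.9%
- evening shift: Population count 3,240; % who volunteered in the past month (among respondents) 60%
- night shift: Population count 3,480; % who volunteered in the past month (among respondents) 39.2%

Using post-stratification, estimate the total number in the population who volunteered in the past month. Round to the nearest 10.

Estimated count per cell = population count × respondent percentage:
  day shift: 5,280 × 59.9% = 3162.72
  evening shift: 3,240 × 60% = 1944
  night shift: 3,480 × 39.2% = 1364.16
Estimated total = 6470.88 → 6,470.

6,470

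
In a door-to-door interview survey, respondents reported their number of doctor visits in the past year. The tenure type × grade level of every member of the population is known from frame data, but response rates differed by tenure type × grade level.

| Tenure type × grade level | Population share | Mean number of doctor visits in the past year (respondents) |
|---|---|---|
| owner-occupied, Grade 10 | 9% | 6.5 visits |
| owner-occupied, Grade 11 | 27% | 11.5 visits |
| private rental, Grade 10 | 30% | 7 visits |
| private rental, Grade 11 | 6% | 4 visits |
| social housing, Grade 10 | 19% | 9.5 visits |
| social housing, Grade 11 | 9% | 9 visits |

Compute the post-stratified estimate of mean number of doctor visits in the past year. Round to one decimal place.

8.6

Weight each group's respondent value by its population share:
  owner-occupied, Grade 10: 0.09 × 6.5 = 0.585
  owner-occupied, Grade 11: 0.27 × 11.5 = 3.105
  private rental, Grade 10: 0.3 × 7 = 2.1
  private rental, Grade 11: 0.06 × 4 = 0.24
  social housing, Grade 10: 0.19 × 9.5 = 1.805
  social housing, Grade 11: 0.09 × 9 = 0.81
Post-stratified estimate = 8.645 → 8.6.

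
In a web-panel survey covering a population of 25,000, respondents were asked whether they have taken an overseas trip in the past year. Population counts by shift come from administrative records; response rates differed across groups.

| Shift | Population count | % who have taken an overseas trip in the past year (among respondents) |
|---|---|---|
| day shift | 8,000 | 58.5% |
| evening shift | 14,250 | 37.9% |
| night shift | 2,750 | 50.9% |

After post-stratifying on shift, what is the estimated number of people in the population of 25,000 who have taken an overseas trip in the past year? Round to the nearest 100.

Estimated count per cell = population count × respondent percentage:
  day shift: 8,000 × 58.5% = 4680
  evening shift: 14,250 × 37.9% = 5400.75
  night shift: 2,750 × 50.9% = 1399.75
Estimated total = 11480.5 → 11,500.

11,500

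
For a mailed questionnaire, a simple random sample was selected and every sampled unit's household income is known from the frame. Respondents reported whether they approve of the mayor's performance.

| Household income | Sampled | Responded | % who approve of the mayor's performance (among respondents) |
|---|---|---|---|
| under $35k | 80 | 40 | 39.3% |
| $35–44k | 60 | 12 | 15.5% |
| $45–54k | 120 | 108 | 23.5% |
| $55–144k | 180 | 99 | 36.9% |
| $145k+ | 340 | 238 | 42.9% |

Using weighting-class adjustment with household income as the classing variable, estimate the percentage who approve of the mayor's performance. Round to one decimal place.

36.1%

Class response rates: under $35k 40/80 = 50%, $35–44k 12/60 = 20%, $45–54k 108/120 = 90%, $55–144k 99/180 = 55%, $145k+ 238/340 = 70%.
Inverse-response-rate weighting restores each class to its sampled count, so class totals weight by n_sampled:
  under $35k: 80 × 39.3 = 3144
  $35–44k: 60 × 15.5 = 930
  $45–54k: 120 × 23.5 = 2820
  $55–144k: 180 × 36.9 = 6642
  $145k+: 340 × 42.9 = 14,586
Adjusted estimate = 28,122 / 780 = 36.0538 → 36.1%.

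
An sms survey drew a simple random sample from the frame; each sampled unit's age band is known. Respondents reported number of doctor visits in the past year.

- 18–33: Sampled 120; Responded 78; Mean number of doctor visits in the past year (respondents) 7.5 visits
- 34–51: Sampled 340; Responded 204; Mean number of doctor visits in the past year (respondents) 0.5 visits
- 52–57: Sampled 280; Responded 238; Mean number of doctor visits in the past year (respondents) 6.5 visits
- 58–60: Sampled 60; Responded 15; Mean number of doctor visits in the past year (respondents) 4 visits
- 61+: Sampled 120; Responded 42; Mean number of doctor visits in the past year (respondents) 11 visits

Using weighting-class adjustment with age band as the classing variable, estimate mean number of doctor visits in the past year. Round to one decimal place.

4.8

Class response rates: 18–33 78/120 = 65%, 34–51 204/340 = 60%, 52–57 238/280 = 85%, 58–60 15/60 = 25%, 61+ 42/120 = 35%.
Each respondent's weight = sampled/responded in their class; summing within a class gives n_sampled, so:
  18–33: 120 × 7.5 = 900
  34–51: 340 × 0.5 = 170
  52–57: 280 × 6.5 = 1820
  58–60: 60 × 4 = 240
  61+: 120 × 11 = 1320
Adjusted estimate = 4450 / 920 = 4.83696 → 4.8.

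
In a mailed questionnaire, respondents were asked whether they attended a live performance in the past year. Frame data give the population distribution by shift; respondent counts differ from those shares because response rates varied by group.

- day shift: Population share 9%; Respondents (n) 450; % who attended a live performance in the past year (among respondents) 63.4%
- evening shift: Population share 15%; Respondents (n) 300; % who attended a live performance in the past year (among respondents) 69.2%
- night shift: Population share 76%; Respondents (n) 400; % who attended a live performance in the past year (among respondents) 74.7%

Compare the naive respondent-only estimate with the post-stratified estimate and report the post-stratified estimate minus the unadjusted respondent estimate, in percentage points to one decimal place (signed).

Without adjustment, the pooled respondent share is:
  (450/1150)×63.4 + (300/1150)×69.2 + (400/1150)×74.7 = 68.8435%
Post-stratified estimate weights by population shares:
  0.09×63.4 + 0.15×69.2 + 0.76×74.7 = 72.858%
Difference = 72.858 − 68.8435 = 4.0145 pp.

+4.0 percentage points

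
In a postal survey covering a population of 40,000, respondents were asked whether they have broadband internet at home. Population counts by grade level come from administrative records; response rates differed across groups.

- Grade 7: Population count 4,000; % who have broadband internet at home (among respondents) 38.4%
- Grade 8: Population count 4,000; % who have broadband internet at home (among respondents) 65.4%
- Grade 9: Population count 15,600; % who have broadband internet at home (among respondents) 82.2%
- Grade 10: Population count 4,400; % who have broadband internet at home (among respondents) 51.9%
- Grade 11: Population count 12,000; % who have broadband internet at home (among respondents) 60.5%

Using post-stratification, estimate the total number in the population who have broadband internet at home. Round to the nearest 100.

26,500

Apply each group's respondent rate to its population count:
  Grade 7: 4,000 × 38.4% = 1536
  Grade 8: 4,000 × 65.4% = 2616
  Grade 9: 15,600 × 82.2% = 12823.2
  Grade 10: 4,400 × 51.9% = 2283.6
  Grade 11: 12,000 × 60.5% = 7260
Estimated total = 26518.8 → 26,500.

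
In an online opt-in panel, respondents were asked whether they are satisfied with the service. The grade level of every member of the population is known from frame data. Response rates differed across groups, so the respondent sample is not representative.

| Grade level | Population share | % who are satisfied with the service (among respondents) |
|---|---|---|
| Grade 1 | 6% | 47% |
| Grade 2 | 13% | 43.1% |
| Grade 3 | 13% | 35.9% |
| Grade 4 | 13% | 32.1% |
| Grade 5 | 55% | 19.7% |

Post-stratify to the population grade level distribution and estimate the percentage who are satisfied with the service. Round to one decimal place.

28.1%

Each cell contributes population-share × respondent value:
  Grade 1: 0.06 × 47 = 2.82
  Grade 2: 0.13 × 43.1 = 5.603
  Grade 3: 0.13 × 35.9 = 4.667
  Grade 4: 0.13 × 32.1 = 4.173
  Grade 5: 0.55 × 19.7 = 10.835
Post-stratified estimate = 28.098 → 28.1%.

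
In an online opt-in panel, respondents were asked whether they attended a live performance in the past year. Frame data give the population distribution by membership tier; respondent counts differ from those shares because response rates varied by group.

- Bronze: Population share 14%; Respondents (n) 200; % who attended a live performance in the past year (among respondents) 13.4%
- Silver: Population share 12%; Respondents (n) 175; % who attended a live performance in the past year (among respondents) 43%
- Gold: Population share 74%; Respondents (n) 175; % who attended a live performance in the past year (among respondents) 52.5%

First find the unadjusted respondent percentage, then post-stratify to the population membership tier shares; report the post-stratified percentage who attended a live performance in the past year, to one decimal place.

Unadjusted (pooled respondent) estimate weights by respondent counts:
  (200/550)×13.4 + (175/550)×43 + (175/550)×52.5 = 35.2591%
Post-stratifying to population shares instead:
  0.14×13.4 + 0.12×43 + 0.74×52.5 = 45.886%

45.9%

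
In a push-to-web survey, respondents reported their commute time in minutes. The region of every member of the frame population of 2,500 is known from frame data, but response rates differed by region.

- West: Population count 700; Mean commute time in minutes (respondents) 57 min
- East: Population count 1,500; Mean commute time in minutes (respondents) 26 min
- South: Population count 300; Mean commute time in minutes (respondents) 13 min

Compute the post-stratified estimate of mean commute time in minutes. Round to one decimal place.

Weight each group's respondent value by its population share:
  West: (700/2,500) × 57 = 15.96
  East: (1,500/2,500) × 26 = 15.6
  South: (300/2,500) × 13 = 1.56
Post-stratified estimate = 33.12 → 33.1.

33.1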